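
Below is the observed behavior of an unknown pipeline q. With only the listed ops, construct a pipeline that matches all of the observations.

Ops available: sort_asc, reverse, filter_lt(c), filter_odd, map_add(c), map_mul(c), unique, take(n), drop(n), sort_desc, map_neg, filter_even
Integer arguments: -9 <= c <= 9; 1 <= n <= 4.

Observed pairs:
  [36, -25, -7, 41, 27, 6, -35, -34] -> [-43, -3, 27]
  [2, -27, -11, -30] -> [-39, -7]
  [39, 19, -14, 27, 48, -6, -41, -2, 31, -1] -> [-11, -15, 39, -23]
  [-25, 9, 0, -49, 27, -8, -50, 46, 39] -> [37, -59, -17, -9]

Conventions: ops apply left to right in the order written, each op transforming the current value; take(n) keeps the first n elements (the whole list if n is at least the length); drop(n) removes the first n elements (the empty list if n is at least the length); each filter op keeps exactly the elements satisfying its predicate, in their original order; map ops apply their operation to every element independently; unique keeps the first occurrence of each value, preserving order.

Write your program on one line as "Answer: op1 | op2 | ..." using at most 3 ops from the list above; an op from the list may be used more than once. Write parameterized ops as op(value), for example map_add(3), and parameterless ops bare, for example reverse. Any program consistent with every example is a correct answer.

map_add(-9) | reverse | filter_odd

Check, running the answer program on each example:
  [36, -25, -7, 41, 27, 6, -35, -34] -> [27, -34, -16, 32, 18, -3, -44, -43] -> [-43, -44, -3, 18, 32, -16, -34, 27] -> [-43, -3, 27]
  [2, -27, -11, -30] -> [-7, -36, -20, -39] -> [-39, -20, -36, -7] -> [-39, -7]
  [39, 19, -14, 27, 48, -6, -41, -2, 31, -1] -> [30, 10, -23, 18, 39, -15, -50, -11, 22, -10] -> [-10, 22, -11, -50, -15, 39, 18, -23, 10, 30] -> [-11, -15, 39, -23]
  [-25, 9, 0, -49, 27, -8, -50, 46, 39] -> [-34, 0, -9, -58, 18, -17, -59, 37, 30] -> [30, 37, -59, -17, 18, -58, -9, 0, -34] -> [37, -59, -17, -9]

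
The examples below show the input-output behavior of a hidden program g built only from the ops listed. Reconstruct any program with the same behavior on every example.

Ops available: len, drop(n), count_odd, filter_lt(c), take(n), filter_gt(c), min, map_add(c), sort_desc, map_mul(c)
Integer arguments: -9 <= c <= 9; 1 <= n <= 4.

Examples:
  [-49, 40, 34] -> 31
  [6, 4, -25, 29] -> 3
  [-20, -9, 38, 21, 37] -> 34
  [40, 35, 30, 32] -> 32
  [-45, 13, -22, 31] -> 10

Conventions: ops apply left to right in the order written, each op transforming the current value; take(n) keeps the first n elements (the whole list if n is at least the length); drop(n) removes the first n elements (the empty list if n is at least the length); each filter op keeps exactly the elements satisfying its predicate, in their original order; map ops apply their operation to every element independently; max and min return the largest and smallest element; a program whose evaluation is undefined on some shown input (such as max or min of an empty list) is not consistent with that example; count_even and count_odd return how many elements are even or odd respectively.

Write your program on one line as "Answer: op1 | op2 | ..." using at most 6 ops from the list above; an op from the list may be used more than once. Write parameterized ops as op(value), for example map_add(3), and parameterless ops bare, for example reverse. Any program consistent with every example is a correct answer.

map_add(-3) | sort_desc | drop(1) | take(1) | min

Check, running the answer program on each example:
  [-49, 40, 34] -> [-52, 37, 31] -> [37, 31, -52] -> [31, -52] -> [31] -> 31
  [6, 4, -25, 29] -> [3, 1, -28, 26] -> [26, 3, 1, -28] -> [3, 1, -28] -> [3] -> 3
  [-20, -9, 38, 21, 37] -> [-23, -12, 35, 18, 34] -> [35, 34, 18, -12, -23] -> [34, 18, -12, -23] -> [34] -> 34
  [40, 35, 30, 32] -> [37, 32, 27, 29] -> [37, 32, 29, 27] -> [32, 29, 27] -> [32] -> 32
  [-45, 13, -22, 31] -> [-48, 10, -25, 28] -> [28, 10, -25, -48] -> [10, -25, -48] -> [10] -> 10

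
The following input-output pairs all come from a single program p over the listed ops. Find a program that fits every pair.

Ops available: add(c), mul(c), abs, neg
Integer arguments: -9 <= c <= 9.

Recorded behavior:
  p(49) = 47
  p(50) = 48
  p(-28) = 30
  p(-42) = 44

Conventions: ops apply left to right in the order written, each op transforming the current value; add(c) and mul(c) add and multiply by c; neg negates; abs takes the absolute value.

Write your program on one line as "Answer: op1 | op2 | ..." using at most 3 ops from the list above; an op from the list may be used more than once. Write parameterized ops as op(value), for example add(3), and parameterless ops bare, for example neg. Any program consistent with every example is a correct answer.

add(-2) | neg | abs

Check, running the answer program on each example:
  49 -> 47 -> -47 -> 47
  50 -> 48 -> -48 -> 48
  -28 -> -30 -> 30 -> 30
  -42 -> -44 -> 44 -> 44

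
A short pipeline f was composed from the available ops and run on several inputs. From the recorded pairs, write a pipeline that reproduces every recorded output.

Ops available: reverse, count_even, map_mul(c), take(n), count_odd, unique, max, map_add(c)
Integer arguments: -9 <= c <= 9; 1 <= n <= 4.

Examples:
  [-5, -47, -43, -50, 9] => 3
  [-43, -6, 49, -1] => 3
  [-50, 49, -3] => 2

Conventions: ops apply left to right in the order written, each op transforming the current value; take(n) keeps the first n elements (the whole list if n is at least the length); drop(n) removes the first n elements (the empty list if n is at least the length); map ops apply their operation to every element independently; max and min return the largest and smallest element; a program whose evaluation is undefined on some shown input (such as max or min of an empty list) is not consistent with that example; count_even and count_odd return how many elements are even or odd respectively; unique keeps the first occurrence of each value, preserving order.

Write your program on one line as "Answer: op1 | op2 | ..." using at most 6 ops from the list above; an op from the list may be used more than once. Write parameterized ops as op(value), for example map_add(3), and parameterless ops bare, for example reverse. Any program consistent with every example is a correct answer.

map_mul(5) | reverse | take(4) | map_mul(7) | count_odd

Check, running the answer program on each example:
  [-5, -47, -43, -50, 9] -> [-25, -235, -215, -250, 45] -> [45, -250, -215, -235, -25] -> [45, -250, -215, -235] -> [315, -1750, -1505, -1645] -> 3
  [-43, -6, 49, -1] -> [-215, -30, 245, -5] -> [-5, 245, -30, -215] -> [-5, 245, -30, -215] -> [-35, 1715, -210, -1505] -> 3
  [-50, 49, -3] -> [-250, 245, -15] -> [-15, 245, -250] -> [-15, 245, -250] -> [-105, 1715, -1750] -> 2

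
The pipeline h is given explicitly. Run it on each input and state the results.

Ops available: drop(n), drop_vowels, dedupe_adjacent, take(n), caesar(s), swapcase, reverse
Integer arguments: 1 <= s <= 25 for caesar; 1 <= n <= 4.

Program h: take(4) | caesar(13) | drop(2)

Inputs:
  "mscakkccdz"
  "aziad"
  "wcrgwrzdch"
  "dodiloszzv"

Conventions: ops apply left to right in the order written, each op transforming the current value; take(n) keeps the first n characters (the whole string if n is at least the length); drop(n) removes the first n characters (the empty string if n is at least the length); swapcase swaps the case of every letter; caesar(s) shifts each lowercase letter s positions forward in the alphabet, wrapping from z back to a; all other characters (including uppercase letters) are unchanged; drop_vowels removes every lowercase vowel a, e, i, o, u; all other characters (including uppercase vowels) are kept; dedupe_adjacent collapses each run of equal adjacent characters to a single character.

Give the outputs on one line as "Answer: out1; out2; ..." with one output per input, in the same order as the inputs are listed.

"pn"; "vn"; "et"; "qv"

Execution, op by op:
  "mscakkccdz" -> "msca" -> "zfpn" -> "pn"
  "aziad" -> "azia" -> "nmvn" -> "vn"
  "wcrgwrzdch" -> "wcrg" -> "jpet" -> "et"
  "dodiloszzv" -> "dodi" -> "qbqv" -> "qv"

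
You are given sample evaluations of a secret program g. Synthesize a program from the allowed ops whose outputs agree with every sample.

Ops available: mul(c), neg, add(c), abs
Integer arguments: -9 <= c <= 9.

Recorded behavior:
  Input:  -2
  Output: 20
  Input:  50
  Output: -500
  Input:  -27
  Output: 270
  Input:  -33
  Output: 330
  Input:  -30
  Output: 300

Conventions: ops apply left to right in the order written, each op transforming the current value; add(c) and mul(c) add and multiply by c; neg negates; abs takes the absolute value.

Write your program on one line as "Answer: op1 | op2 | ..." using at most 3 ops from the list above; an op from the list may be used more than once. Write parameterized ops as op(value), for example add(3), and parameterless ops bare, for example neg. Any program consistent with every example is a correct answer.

mul(2) | neg | mul(5)

Check, running the answer program on each example:
  -2 -> -4 -> 4 -> 20
  50 -> 100 -> -100 -> -500
  -27 -> -54 -> 54 -> 270
  -33 -> -66 -> 66 -> 330
  -30 -> -60 -> 60 -> 300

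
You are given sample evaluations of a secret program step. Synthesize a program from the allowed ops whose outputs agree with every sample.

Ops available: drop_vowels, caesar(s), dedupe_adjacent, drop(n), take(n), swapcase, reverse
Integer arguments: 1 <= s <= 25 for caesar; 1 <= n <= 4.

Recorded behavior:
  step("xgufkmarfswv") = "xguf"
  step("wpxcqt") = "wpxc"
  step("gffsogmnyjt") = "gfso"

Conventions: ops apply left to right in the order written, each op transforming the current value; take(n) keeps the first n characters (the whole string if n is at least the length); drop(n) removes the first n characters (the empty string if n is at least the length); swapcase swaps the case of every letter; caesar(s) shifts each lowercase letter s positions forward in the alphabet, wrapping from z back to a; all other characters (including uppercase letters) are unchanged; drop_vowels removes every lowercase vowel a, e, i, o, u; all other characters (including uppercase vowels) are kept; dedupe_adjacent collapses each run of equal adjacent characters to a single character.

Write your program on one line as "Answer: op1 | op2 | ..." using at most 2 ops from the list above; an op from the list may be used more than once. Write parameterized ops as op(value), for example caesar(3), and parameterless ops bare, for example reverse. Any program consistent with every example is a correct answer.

dedupe_adjacent | take(4)

Check, running the answer program on each example:
  "xgufkmarfswv" -> "xgufkmarfswv" -> "xguf"
  "wpxcqt" -> "wpxcqt" -> "wpxc"
  "gffsogmnyjt" -> "gfsogmnyjt" -> "gfso"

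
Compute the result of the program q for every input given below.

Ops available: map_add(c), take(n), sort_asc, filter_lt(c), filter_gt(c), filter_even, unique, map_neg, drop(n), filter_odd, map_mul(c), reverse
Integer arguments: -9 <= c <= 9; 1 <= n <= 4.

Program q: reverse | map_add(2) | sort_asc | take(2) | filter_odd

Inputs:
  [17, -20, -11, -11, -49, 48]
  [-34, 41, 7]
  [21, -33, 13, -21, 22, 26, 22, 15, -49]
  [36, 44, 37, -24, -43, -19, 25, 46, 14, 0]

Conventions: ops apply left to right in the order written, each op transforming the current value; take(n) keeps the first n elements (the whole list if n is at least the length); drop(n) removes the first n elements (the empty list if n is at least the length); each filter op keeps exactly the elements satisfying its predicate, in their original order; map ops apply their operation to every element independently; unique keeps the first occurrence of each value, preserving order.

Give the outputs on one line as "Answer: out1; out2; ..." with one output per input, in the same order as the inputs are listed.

[-47]; [9]; [-47, -31]; [-41]

Execution, op by op:
  [17, -20, -11, -11, -49, 48] -> [48, -49, -11, -11, -20, 17] -> [50, -47, -9, -9, -18, 19] -> [-47, -18, -9, -9, 19, 50] -> [-47, -18] -> [-47]
  [-34, 41, 7] -> [7, 41, -34] -> [9, 43, -32] -> [-32, 9, 43] -> [-32, 9] -> [9]
  [21, -33, 13, -21, 22, 26, 22, 15, -49] -> [-49, 15, 22, 26, 22, -21, 13, -33, 21] -> [-47, 17, 24, 28, 24, -19, 15, -31, 23] -> [-47, -31, -19, 15, 17, 23, 24, 24, 28] -> [-47, -31] -> [-47, -31]
  [36, 44, 37, -24, -43, -19, 25, 46, 14, 0] -> [0, 14, 46, 25, -19, -43, -24, 37, 44, 36] -> [2, 16, 48, 27, -17, -41, -22, 39, 46, 38] -> [-41, -22, -17, 2, 16, 27, 38, 39, 46, 48] -> [-41, -22] -> [-41]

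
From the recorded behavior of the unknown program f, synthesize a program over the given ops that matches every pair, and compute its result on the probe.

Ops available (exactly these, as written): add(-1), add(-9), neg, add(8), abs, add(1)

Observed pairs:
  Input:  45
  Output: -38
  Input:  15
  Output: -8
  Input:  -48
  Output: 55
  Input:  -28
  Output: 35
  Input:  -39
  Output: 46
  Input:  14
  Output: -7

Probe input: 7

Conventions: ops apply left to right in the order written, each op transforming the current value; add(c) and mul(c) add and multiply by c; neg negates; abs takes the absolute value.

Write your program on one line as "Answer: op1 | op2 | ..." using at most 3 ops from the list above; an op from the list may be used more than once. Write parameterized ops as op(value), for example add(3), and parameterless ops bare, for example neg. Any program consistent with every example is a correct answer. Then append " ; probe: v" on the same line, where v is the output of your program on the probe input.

add(1) | neg | add(8) ; probe: 0

Check, running the answer program on each example:
  45 -> 46 -> -46 -> -38
  15 -> 16 -> -16 -> -8
  -48 -> -47 -> 47 -> 55
  -28 -> -27 -> 27 -> 35
  -39 -> -38 -> 38 -> 46
  14 -> 15 -> -15 -> -7
  probe: 7 -> 8 -> -8 -> 0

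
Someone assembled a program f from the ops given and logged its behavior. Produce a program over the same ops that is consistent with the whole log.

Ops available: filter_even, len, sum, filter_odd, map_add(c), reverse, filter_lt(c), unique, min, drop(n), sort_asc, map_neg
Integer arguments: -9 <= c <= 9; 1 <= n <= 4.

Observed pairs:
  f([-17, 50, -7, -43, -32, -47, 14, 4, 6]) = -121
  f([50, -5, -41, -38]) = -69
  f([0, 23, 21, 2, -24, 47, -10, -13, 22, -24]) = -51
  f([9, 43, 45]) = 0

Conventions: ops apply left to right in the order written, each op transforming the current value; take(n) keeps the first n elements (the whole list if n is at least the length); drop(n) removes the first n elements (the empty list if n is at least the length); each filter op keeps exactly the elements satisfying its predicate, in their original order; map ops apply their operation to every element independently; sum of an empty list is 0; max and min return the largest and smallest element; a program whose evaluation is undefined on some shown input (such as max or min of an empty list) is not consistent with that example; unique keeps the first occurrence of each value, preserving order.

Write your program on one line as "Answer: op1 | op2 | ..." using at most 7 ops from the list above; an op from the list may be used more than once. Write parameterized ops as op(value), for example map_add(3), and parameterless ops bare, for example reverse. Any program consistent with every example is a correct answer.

reverse | sort_asc | filter_lt(0) | map_add(5) | reverse | sum

Check, running the answer program on each example:
  [-17, 50, -7, -43, -32, -47, 14, 4, 6] -> [6, 4, 14, -47, -32, -43, -7, 50, -17] -> [-47, -43, -32, -17, -7, 4, 6, 14, 50] -> [-47, -43, -32, -17, -7] -> [-42, -38, -27, -12, -2] -> [-2, -12, -27, -38, -42] -> -121
  [50, -5, -41, -38] -> [-38, -41, -5, 50] -> [-41, -38, -5, 50] -> [-41, -38, -5] -> [-36, -33, 0] -> [0, -33, -36] -> -69
  [0, 23, 21, 2, -24, 47, -10, -13, 22, -24] -> [-24, 22, -13, -10, 47, -24, 2, 21, 23, 0] -> [-24, -24, -13, -10, 0, 2, 21, 22, 23, 47] -> [-24, -24, -13, -10] -> [-19, -19, -8, -5] -> [-5, -8, -19, -19] -> -51
  [9, 43, 45] -> [45, 43, 9] -> [9, 43, 45] -> [] -> [] -> [] -> 0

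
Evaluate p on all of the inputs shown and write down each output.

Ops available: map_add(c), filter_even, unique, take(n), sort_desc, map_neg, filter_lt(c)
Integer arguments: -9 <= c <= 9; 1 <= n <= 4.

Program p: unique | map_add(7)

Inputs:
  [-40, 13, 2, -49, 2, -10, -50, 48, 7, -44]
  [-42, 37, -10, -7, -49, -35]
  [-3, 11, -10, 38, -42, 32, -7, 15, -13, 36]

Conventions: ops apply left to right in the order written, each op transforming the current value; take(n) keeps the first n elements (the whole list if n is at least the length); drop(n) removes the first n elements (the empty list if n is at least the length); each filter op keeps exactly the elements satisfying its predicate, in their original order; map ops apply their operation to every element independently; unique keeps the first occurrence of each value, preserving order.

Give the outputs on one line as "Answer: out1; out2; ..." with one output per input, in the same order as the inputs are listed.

Execution, op by op:
  [-40, 13, 2, -49, 2, -10, -50, 48, 7, -44] -> [-40, 13, 2, -49, -10, -50, 48, 7, -44] -> [-33, 20, 9, -42, -3, -43, 55, 14, -37]
  [-42, 37, -10, -7, -49, -35] -> [-42, 37, -10, -7, -49, -35] -> [-35, 44, -3, 0, -42, -28]
  [-3, 11, -10, 38, -42, 32, -7, 15, -13, 36] -> [-3, 11, -10, 38, -42, 32, -7, 15, -13, 36] -> [4, 18, -3, 45, -35, 39, 0, 22, -6, 43]

[-33, 20, 9, -42, -3, -43, 55, 14, -37]; [-35, 44, -3, 0, -42, -28]; [4, 18, -3, 45, -35, 39, 0, 22, -6, 43]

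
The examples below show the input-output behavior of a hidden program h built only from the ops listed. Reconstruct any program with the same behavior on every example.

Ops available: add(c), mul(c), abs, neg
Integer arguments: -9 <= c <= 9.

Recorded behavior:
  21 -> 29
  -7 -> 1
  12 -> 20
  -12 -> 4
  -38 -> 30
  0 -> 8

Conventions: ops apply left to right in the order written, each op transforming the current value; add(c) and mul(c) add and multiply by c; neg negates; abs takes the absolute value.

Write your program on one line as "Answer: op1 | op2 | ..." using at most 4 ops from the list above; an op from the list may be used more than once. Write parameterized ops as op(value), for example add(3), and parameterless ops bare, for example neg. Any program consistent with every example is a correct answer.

neg | add(-8) | abs

Check, running the answer program on each example:
  21 -> -21 -> -29 -> 29
  -7 -> 7 -> -1 -> 1
  12 -> -12 -> -20 -> 20
  -12 -> 12 -> 4 -> 4
  -38 -> 38 -> 30 -> 30
  0 -> 0 -> -8 -> 8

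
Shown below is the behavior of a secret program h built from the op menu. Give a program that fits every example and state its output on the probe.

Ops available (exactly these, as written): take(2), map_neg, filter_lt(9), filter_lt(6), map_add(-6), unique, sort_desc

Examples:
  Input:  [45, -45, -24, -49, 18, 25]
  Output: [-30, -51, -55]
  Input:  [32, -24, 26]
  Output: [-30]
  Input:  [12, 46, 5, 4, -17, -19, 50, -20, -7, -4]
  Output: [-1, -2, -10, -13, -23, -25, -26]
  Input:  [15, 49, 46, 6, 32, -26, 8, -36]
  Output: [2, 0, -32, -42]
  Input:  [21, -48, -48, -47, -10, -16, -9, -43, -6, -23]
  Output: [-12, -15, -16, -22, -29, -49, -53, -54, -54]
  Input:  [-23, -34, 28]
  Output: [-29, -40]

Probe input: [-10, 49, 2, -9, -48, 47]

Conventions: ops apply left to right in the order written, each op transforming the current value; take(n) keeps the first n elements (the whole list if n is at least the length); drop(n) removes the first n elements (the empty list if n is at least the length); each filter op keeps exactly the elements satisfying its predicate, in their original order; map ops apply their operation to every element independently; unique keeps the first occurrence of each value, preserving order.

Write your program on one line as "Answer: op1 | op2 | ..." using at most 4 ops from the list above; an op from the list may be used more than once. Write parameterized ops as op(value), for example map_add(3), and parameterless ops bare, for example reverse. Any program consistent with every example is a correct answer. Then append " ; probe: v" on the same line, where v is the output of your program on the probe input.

filter_lt(9) | map_add(-6) | sort_desc ; probe: [-4, -15, -16, -54]

Check, running the answer program on each example:
  [45, -45, -24, -49, 18, 25] -> [-45, -24, -49] -> [-51, -30, -55] -> [-30, -51, -55]
  [32, -24, 26] -> [-24] -> [-30] -> [-30]
  [12, 46, 5, 4, -17, -19, 50, -20, -7, -4] -> [5, 4, -17, -19, -20, -7, -4] -> [-1, -2, -23, -25, -26, -13, -10] -> [-1, -2, -10, -13, -23, -25, -26]
  [15, 49, 46, 6, 32, -26, 8, -36] -> [6, -26, 8, -36] -> [0, -32, 2, -42] -> [2, 0, -32, -42]
  [21, -48, -48, -47, -10, -16, -9, -43, -6, -23] -> [-48, -48, -47, -10, -16, -9, -43, -6, -23] -> [-54, -54, -53, -16, -22, -15, -49, -12, -29] -> [-12, -15, -16, -22, -29, -49, -53, -54, -54]
  [-23, -34, 28] -> [-23, -34] -> [-29, -40] -> [-29, -40]
  probe: [-10, 49, 2, -9, -48, 47] -> [-10, 2, -9, -48] -> [-16, -4, -15, -54] -> [-4, -15, -16, -54]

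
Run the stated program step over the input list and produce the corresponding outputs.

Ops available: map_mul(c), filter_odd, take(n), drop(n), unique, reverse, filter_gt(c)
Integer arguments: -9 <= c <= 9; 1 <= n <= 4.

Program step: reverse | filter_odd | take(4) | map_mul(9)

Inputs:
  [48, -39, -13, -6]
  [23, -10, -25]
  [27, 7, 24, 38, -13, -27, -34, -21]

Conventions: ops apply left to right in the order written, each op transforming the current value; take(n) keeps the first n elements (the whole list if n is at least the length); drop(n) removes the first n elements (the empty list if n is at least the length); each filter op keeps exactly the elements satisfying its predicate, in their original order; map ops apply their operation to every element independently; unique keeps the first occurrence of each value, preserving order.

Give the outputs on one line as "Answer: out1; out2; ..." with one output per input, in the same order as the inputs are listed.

Execution, op by op:
  [48, -39, -13, -6] -> [-6, -13, -39, 48] -> [-13, -39] -> [-13, -39] -> [-117, -351]
  [23, -10, -25] -> [-25, -10, 23] -> [-25, 23] -> [-25, 23] -> [-225, 207]
  [27, 7, 24, 38, -13, -27, -34, -21] -> [-21, -34, -27, -13, 38, 24, 7, 27] -> [-21, -27, -13, 7, 27] -> [-21, -27, -13, 7] -> [-189, -243, -117, 63]

[-117, -351]; [-225, 207]; [-189, -243, -117, 63]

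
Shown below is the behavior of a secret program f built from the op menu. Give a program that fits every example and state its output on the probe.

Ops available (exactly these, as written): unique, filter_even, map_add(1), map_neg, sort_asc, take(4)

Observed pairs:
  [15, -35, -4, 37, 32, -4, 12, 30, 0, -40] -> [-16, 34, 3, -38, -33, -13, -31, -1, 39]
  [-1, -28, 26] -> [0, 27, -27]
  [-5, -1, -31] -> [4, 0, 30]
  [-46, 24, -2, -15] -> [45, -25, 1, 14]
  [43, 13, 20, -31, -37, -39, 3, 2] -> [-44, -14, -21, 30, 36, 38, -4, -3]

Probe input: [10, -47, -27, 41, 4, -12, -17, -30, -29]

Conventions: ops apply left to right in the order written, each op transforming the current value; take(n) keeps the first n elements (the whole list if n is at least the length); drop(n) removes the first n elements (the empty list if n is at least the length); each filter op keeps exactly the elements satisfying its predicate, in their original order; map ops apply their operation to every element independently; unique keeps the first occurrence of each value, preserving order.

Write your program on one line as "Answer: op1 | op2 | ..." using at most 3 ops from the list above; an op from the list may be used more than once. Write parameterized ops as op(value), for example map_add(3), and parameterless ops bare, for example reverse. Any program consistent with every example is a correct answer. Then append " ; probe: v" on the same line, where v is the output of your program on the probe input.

map_add(1) | unique | map_neg ; probe: [-11, 46, 26, -42, -5, 11, 16, 29, 28]

Check, running the answer program on each example:
  [15, -35, -4, 37, 32, -4, 12, 30, 0, -40] -> [16, -34, -3, 38, 33, -3, 13, 31, 1, -39] -> [16, -34, -3, 38, 33, 13, 31, 1, -39] -> [-16, 34, 3, -38, -33, -13, -31, -1, 39]
  [-1, -28, 26] -> [0, -27, 27] -> [0, -27, 27] -> [0, 27, -27]
  [-5, -1, -31] -> [-4, 0, -30] -> [-4, 0, -30] -> [4, 0, 30]
  [-46, 24, -2, -15] -> [-45, 25, -1, -14] -> [-45, 25, -1, -14] -> [45, -25, 1, 14]
  [43, 13, 20, -31, -37, -39, 3, 2] -> [44, 14, 21, -30, -36, -38, 4, 3] -> [44, 14, 21, -30, -36, -38, 4, 3] -> [-44, -14, -21, 30, 36, 38, -4, -3]
  probe: [10, -47, -27, 41, 4, -12, -17, -30, -29] -> [11, -46, -26, 42, 5, -11, -16, -29, -28] -> [11, -46, -26, 42, 5, -11, -16, -29, -28] -> [-11, 46, 26, -42, -5, 11, 16, 29, 28]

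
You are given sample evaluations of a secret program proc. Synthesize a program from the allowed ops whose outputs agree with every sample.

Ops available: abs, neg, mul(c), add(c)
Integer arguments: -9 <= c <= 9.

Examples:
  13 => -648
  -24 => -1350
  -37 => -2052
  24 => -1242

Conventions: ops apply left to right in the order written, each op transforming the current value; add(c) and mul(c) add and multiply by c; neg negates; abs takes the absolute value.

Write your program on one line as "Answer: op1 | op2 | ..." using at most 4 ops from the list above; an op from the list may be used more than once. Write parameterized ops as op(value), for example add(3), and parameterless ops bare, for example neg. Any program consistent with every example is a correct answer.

add(-1) | abs | mul(-6) | mul(9)

Check, running the answer program on each example:
  13 -> 12 -> 12 -> -72 -> -648
  -24 -> -25 -> 25 -> -150 -> -1350
  -37 -> -38 -> 38 -> -228 -> -2052
  24 -> 23 -> 23 -> -138 -> -1242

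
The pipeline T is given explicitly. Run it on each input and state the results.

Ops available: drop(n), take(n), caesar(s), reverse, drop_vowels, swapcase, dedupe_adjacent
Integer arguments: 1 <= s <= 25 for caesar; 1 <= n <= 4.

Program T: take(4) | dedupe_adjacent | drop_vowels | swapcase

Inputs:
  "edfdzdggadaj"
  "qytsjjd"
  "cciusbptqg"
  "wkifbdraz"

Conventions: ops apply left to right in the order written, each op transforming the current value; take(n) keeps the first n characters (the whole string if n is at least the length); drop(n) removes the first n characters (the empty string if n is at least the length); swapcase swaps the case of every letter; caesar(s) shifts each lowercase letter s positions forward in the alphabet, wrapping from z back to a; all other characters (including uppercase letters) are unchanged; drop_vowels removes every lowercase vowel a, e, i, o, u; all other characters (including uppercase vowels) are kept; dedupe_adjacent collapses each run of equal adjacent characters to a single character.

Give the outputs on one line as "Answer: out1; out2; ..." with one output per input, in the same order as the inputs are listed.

Execution, op by op:
  "edfdzdggadaj" -> "edfd" -> "edfd" -> "dfd" -> "DFD"
  "qytsjjd" -> "qyts" -> "qyts" -> "qyts" -> "QYTS"
  "cciusbptqg" -> "cciu" -> "ciu" -> "c" -> "C"
  "wkifbdraz" -> "wkif" -> "wkif" -> "wkf" -> "WKF"

"DFD"; "QYTS"; "C"; "WKF"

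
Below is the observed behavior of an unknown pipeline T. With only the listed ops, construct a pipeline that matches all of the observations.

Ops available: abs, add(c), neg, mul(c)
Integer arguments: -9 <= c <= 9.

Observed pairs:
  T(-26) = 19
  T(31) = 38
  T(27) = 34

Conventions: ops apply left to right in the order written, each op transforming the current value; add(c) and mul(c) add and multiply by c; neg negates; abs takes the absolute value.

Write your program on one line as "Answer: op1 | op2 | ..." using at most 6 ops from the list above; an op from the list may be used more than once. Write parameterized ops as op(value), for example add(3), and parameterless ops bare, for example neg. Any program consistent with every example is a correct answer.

neg | add(-9) | add(2) | neg | abs

Check, running the answer program on each example:
  -26 -> 26 -> 17 -> 19 -> -19 -> 19
  31 -> -31 -> -40 -> -38 -> 38 -> 38
  27 -> -27 -> -36 -> -34 -> 34 -> 34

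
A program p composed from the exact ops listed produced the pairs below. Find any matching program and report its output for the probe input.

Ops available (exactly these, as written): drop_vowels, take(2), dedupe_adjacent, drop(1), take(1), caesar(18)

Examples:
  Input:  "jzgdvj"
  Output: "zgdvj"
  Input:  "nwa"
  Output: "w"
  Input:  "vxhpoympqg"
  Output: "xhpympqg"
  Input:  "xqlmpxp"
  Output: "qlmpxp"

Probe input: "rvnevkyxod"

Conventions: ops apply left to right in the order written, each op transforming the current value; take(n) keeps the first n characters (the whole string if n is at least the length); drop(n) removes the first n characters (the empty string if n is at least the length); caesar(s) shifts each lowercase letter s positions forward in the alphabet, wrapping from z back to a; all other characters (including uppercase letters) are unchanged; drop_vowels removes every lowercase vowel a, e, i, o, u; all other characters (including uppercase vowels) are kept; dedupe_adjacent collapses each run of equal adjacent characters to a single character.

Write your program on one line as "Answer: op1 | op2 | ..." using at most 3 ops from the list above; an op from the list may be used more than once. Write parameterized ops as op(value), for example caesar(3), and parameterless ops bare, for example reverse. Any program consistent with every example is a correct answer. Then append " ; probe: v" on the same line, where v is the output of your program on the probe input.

drop(1) | drop_vowels ; probe: "vnvkyxd"

Check, running the answer program on each example:
  "jzgdvj" -> "zgdvj" -> "zgdvj"
  "nwa" -> "wa" -> "w"
  "vxhpoympqg" -> "xhpoympqg" -> "xhpympqg"
  "xqlmpxp" -> "qlmpxp" -> "qlmpxp"
  probe: "rvnevkyxod" -> "vnevkyxod" -> "vnvkyxd"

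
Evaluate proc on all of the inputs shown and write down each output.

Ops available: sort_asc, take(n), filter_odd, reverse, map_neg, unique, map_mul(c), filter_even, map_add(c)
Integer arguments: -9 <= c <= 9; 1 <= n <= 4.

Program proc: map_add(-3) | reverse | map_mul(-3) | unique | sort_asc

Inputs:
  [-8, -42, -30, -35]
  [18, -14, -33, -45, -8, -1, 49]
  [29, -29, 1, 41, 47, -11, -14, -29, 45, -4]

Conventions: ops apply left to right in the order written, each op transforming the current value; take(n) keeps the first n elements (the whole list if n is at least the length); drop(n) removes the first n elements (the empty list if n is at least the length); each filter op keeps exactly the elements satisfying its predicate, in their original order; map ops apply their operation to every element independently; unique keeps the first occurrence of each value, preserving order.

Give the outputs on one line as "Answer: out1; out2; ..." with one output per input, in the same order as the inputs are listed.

Execution, op by op:
  [-8, -42, -30, -35] -> [-11, -45, -33, -38] -> [-38, -33, -45, -11] -> [114, 99, 135, 33] -> [114, 99, 135, 33] -> [33, 99, 114, 135]
  [18, -14, -33, -45, -8, -1, 49] -> [15, -17, -36, -48, -11, -4, 46] -> [46, -4, -11, -48, -36, -17, 15] -> [-138, 12, 33, 144, 108, 51, -45] -> [-138, 12, 33, 144, 108, 51, -45] -> [-138, -45, 12, 33, 51, 108, 144]
  [29, -29, 1, 41, 47, -11, -14, -29, 45, -4] -> [26, -32, -2, 38, 44, -14, -17, -32, 42, -7] -> [-7, 42, -32, -17, -14, 44, 38, -2, -32, 26] -> [21, -126, 96, 51, 42, -132, -114, 6, 96, -78] -> [21, -126, 96, 51, 42, -132, -114, 6, -78] -> [-132, -126, -114, -78, 6, 21, 42, 51, 96]

[33, 99, 114, 135]; [-138, -45, 12, 33, 51, 108, 144]; [-132, -126, -114, -78, 6, 21, 42, 51, 96]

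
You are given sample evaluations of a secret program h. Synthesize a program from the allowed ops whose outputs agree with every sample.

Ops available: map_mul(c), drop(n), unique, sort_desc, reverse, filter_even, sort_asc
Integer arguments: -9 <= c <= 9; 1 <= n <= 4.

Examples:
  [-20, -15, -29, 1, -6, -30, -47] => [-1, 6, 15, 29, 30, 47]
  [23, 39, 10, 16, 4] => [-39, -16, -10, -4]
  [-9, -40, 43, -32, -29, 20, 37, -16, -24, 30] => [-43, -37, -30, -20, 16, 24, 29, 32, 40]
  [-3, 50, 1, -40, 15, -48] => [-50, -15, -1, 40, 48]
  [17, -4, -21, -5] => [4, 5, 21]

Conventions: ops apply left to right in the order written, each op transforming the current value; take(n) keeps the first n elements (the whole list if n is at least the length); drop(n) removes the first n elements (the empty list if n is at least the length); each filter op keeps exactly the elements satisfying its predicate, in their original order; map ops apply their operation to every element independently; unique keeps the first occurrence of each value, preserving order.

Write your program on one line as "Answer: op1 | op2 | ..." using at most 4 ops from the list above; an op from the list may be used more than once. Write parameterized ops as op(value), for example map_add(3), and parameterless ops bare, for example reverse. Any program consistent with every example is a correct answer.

drop(1) | map_mul(-1) | sort_asc

Check, running the answer program on each example:
  [-20, -15, -29, 1, -6, -30, -47] -> [-15, -29, 1, -6, -30, -47] -> [15, 29, -1, 6, 30, 47] -> [-1, 6, 15, 29, 30, 47]
  [23, 39, 10, 16, 4] -> [39, 10, 16, 4] -> [-39, -10, -16, -4] -> [-39, -16, -10, -4]
  [-9, -40, 43, -32, -29, 20, 37, -16, -24, 30] -> [-40, 43, -32, -29, 20, 37, -16, -24, 30] -> [40, -43, 32, 29, -20, -37, 16, 24, -30] -> [-43, -37, -30, -20, 16, 24, 29, 32, 40]
  [-3, 50, 1, -40, 15, -48] -> [50, 1, -40, 15, -48] -> [-50, -1, 40, -15, 48] -> [-50, -15, -1, 40, 48]
  [17, -4, -21, -5] -> [-4, -21, -5] -> [4, 21, 5] -> [4, 5, 21]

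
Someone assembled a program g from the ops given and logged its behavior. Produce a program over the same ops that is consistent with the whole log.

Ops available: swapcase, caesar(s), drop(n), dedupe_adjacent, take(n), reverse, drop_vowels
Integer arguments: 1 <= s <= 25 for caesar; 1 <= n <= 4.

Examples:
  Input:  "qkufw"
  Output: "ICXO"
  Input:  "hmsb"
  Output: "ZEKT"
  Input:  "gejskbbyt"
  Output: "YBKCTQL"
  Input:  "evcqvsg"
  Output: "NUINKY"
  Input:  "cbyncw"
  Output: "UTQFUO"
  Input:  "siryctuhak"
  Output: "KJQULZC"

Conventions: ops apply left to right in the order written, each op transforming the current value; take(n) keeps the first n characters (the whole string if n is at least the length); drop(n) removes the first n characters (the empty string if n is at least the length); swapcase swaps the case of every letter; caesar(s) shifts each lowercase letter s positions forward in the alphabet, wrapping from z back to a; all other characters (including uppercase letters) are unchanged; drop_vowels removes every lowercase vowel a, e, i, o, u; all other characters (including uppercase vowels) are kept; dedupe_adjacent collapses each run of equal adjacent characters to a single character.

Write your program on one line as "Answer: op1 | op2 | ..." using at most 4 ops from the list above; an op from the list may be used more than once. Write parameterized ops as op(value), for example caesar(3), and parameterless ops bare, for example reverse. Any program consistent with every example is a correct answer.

drop_vowels | dedupe_adjacent | caesar(18) | swapcase

Check, running the answer program on each example:
  "qkufw" -> "qkfw" -> "qkfw" -> "icxo" -> "ICXO"
  "hmsb" -> "hmsb" -> "hmsb" -> "zekt" -> "ZEKT"
  "gejskbbyt" -> "gjskbbyt" -> "gjskbyt" -> "ybkctql" -> "YBKCTQL"
  "evcqvsg" -> "vcqvsg" -> "vcqvsg" -> "nuinky" -> "NUINKY"
  "cbyncw" -> "cbyncw" -> "cbyncw" -> "utqfuo" -> "UTQFUO"
  "siryctuhak" -> "srycthk" -> "srycthk" -> "kjqulzc" -> "KJQULZC"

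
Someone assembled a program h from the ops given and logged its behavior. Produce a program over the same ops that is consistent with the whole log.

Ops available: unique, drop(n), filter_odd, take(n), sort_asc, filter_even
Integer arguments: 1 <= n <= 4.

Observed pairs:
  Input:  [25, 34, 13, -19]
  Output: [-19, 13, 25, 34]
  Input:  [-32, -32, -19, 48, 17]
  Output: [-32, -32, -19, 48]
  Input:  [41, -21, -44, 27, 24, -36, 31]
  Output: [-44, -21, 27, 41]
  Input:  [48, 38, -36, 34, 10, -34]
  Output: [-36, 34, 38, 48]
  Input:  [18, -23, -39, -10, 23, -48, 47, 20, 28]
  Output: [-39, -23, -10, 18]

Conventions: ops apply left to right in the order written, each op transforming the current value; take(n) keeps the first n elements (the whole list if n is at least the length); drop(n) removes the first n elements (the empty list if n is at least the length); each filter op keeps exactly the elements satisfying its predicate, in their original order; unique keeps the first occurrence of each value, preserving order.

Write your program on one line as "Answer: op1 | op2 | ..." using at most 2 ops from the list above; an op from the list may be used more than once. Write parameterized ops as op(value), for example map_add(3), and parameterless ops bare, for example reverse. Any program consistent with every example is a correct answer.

take(4) | sort_asc

Check, running the answer program on each example:
  [25, 34, 13, -19] -> [25, 34, 13, -19] -> [-19, 13, 25, 34]
  [-32, -32, -19, 48, 17] -> [-32, -32, -19, 48] -> [-32, -32, -19, 48]
  [41, -21, -44, 27, 24, -36, 31] -> [41, -21, -44, 27] -> [-44, -21, 27, 41]
  [48, 38, -36, 34, 10, -34] -> [48, 38, -36, 34] -> [-36, 34, 38, 48]
  [18, -23, -39, -10, 23, -48, 47, 20, 28] -> [18, -23, -39, -10] -> [-39, -23, -10, 18]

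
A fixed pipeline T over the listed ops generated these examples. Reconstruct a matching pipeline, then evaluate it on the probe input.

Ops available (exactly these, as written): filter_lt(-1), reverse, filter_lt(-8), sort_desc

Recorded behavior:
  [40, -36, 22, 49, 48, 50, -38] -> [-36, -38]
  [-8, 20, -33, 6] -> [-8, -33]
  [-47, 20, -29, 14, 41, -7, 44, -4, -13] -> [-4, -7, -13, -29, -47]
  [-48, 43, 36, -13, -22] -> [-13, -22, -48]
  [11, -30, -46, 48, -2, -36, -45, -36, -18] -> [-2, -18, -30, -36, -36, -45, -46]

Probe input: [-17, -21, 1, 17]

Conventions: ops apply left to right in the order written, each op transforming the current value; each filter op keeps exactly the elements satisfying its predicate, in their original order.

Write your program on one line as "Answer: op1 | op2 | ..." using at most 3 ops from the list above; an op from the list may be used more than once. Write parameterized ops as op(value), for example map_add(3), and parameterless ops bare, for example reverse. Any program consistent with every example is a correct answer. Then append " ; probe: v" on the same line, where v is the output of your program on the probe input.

filter_lt(-1) | sort_desc ; probe: [-17, -21]

Check, running the answer program on each example:
  [40, -36, 22, 49, 48, 50, -38] -> [-36, -38] -> [-36, -38]
  [-8, 20, -33, 6] -> [-8, -33] -> [-8, -33]
  [-47, 20, -29, 14, 41, -7, 44, -4, -13] -> [-47, -29, -7, -4, -13] -> [-4, -7, -13, -29, -47]
  [-48, 43, 36, -13, -22] -> [-48, -13, -22] -> [-13, -22, -48]
  [11, -30, -46, 48, -2, -36, -45, -36, -18] -> [-30, -46, -2, -36, -45, -36, -18] -> [-2, -18, -30, -36, -36, -45, -46]
  probe: [-17, -21, 1, 17] -> [-17, -21] -> [-17, -21]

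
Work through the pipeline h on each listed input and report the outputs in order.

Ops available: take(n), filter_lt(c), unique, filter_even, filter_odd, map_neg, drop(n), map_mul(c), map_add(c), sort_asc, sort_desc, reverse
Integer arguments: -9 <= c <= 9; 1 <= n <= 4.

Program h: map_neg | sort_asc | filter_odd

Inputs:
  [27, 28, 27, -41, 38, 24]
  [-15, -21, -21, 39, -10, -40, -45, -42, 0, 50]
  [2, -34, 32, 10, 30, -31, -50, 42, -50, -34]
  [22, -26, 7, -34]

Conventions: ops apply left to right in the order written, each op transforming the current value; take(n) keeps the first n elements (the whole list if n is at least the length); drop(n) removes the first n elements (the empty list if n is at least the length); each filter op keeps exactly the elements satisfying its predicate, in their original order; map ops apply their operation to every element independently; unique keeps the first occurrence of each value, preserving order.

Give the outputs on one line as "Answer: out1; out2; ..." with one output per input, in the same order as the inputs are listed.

Execution, op by op:
  [27, 28, 27, -41, 38, 24] -> [-27, -28, -27, 41, -38, -24] -> [-38, -28, -27, -27, -24, 41] -> [-27, -27, 41]
  [-15, -21, -21, 39, -10, -40, -45, -42, 0, 50] -> [15, 21, 21, -39, 10, 40, 45, 42, 0, -50] -> [-50, -39, 0, 10, 15, 21, 21, 40, 42, 45] -> [-39, 15, 21, 21, 45]
  [2, -34, 32, 10, 30, -31, -50, 42, -50, -34] -> [-2, 34, -32, -10, -30, 31, 50, -42, 50, 34] -> [-42, -32, -30, -10, -2, 31, 34, 34, 50, 50] -> [31]
  [22, -26, 7, -34] -> [-22, 26, -7, 34] -> [-22, -7, 26, 34] -> [-7]

[-27, -27, 41]; [-39, 15, 21, 21, 45]; [31]; [-7]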